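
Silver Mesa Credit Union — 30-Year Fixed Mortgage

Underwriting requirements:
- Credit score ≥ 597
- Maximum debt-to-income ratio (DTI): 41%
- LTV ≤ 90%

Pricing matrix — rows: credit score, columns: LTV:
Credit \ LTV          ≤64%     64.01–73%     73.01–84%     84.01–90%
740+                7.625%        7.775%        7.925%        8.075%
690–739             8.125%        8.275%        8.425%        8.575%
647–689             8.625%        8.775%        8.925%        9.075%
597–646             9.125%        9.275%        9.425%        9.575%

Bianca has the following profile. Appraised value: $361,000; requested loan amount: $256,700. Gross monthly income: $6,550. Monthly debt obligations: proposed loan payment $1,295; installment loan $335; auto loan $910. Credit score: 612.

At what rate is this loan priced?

Credit score 612 ≥ 597; Total monthly debts = (1,295 + 335 + 910) = 2,540. Debt-to-income = 2,540/6,550 = 38.8% — meets 41% limit
LTV = 256,700/361,000 = 71.1% ≤ 90%
Score 612 is in the 597–646 band; LTV 71.1% is in the 64.01–73% band → 9.275%.

9.275%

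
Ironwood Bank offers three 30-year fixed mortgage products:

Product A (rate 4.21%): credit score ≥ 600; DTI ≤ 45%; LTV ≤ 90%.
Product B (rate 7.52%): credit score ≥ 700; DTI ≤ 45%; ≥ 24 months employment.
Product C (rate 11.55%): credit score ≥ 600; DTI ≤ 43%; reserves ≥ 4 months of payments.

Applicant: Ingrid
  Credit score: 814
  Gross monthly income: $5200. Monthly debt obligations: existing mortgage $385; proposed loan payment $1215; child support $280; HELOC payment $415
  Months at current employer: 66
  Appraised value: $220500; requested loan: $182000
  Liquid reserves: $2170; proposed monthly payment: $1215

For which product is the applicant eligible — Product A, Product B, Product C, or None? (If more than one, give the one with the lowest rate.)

Total debts = (385 + 1,215 + 280 + 415) = 2,295; DTI = 2,295/5,200 = 44.1%.
LTV = 182,000/220,500 = 82.5%.
Reserves = 2,170/1,215 = 1.8 months.
Product A: score 814 ≥ 600; DTI 44.1% ≤ 45%; LTV 82.5% ≤ 90% → qualifies.
Product B: score 814 ≥ 700; DTI 44.1% ≤ 45%; employment 66 ≥ 24 mo → qualifies.
Product C: score 814 ≥ 600; DTI 44.1% > 43%; reserves 1.8 < 4 mo → does not qualify.
Qualifying: Product A, Product B. Lowest rate is 4.21% → Product A.

Product A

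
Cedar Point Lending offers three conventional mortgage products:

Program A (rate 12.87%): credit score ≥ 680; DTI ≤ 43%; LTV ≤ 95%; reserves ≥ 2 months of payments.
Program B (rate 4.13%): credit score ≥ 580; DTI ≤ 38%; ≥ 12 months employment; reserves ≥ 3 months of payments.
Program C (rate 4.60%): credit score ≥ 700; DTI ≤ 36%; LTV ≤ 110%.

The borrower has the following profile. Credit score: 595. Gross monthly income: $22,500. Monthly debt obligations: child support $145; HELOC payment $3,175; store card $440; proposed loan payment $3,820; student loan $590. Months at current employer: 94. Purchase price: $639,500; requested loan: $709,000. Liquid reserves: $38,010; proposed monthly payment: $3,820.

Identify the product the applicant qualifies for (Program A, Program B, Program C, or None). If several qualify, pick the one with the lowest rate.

Total debts = (145 + 3,175 + 440 + 3,820 + 590) = 8,170; DTI = 8,170/22,500 = 36.3%.
LTV = 709,000/639,500 = 110.9%.
Reserves = 38,010/3,820 = 10.0 months.
Program A: score 595 < 680; DTI 36.3% ≤ 43%; LTV 110.9% > 95%; reserves 10.0 ≥ 2 mo → does not qualify.
Program B: score 595 ≥ 580; DTI 36.3% ≤ 38%; employment 94 ≥ 12 mo; reserves 10.0 ≥ 3 mo → qualifies.
Program C: score 595 < 700; DTI 36.3% > 36%; LTV 110.9% > 110% → does not qualify.

Program B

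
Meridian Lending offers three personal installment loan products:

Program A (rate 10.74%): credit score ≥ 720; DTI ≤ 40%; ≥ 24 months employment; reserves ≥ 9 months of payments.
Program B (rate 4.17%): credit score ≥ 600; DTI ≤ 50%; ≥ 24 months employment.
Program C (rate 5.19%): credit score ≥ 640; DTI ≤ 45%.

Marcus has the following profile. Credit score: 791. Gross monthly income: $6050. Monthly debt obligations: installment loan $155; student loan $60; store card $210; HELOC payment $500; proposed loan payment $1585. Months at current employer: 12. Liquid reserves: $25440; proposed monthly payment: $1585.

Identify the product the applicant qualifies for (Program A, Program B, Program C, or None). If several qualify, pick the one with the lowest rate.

Program C

Total debts = (155 + 60 + 210 + 500 + 1,585) = 2,510; DTI = 2,510/6,050 = 41.5%.
Reserves = 25,440/1,585 = 16.1 months.
Program A: score 791 ≥ 720; DTI 41.5% > 40%; employment 12 < 24 mo; reserves 16.1 ≥ 9 mo → does not qualify.
Program B: score 791 ≥ 600; DTI 41.5% ≤ 50%; employment 12 < 24 mo → does not qualify.
Program C: score 791 ≥ 640; DTI 41.5% ≤ 45% → qualifies.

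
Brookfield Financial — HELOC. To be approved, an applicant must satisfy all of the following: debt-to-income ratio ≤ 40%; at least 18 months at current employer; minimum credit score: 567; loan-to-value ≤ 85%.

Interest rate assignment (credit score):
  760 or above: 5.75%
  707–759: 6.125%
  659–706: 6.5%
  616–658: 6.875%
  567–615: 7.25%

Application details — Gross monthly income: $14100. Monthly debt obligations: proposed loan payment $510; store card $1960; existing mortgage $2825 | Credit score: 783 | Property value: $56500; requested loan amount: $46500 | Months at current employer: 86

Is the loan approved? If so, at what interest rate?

Approved at 5.75%

Credit score 783 ≥ 567 (meets minimum)
Loan-to-value = 46,500/56,500 = 82.3% — pass (85% max)
Employment 86 ≥ 18 months
Total monthly debts = (510 + 1,960 + 2,825) = 5,295. Debt-to-income = 5,295/14,100 = 37.6% — meets 40% limit
All requirements met. Score 783 falls in the 760 or above tier → 5.75%.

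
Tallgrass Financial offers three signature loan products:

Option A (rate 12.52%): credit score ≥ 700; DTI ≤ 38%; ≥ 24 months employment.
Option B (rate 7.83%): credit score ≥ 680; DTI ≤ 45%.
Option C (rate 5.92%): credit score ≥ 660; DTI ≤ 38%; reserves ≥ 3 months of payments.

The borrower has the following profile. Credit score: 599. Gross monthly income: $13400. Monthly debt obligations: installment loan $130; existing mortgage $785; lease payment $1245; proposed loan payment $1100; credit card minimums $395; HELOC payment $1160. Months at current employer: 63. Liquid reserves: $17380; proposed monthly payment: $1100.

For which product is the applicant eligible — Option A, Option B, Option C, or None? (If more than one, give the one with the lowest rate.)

None

Total debts = (130 + 785 + 1,245 + 1,100 + 395 + 1,160) = 4,815; DTI = 4,815/13,400 = 35.9%.
Reserves = 17,380/1,100 = 15.8 months.
Option A: score 599 < 700; DTI 35.9% ≤ 38%; employment 63 ≥ 24 mo → does not qualify.
Option B: score 599 < 680; DTI 35.9% ≤ 45% → does not qualify.
Option C: score 599 < 660; DTI 35.9% ≤ 38%; reserves 15.8 ≥ 3 mo → does not qualify.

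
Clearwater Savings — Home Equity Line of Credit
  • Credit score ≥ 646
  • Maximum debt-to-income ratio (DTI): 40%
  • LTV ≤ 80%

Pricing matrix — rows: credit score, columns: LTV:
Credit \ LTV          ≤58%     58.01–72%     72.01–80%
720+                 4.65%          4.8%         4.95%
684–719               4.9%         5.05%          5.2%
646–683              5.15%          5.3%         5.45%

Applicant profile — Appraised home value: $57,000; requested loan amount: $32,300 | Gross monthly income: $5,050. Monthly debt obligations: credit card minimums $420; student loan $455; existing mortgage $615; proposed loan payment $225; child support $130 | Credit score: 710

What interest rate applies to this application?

Credit score 710 ≥ 646; Total monthly debts = (420 + 455 + 615 + 225 + 130) = 1,845. DTI: 1,845 ÷ 5,050 = 36.5%, within the 40% cap
LTV = 32,300/57,000 = 56.7% ≤ 80%
Row: 710 falls in 684–719. Column: 56.7% falls in ≤58%. Rate = 4.9%.

4.9%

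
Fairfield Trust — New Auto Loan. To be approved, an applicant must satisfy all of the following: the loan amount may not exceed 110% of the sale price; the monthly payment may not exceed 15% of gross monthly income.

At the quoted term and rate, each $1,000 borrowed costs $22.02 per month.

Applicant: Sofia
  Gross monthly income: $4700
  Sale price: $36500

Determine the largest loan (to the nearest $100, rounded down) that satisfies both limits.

Payment cap: 15% × $4,700 = $705/month.
At $22.02 per $1,000, that supports 705/22.02 × 1,000 ≈ $32,016 → $32,000.
LTV cap: 110% × $36,500 = $40,150 → $40,100.
Binding constraint: payment-to-income.

$32,000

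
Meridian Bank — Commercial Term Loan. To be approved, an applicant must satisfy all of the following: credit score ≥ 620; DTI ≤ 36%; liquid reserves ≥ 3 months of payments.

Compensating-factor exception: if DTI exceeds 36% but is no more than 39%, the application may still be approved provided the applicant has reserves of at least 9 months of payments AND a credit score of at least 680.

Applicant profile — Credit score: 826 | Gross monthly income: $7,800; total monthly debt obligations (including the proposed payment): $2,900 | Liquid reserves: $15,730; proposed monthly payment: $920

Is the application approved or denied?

Credit score 826 ≥ 620 (meets base)
DTI: 2,900 ÷ 7,800 = 37.2%, over the 36% base limit.
Reserves: 15,730 ÷ 920 = 17.1 months (meets 3-month minimum)
DTI 37.2% is within the 36%–39% exception band; checking compensating factors.
Override check — reserves: 17.1 mo (ok); score: 826 (ok).
Both override conditions satisfied; DTI exception granted.

Approved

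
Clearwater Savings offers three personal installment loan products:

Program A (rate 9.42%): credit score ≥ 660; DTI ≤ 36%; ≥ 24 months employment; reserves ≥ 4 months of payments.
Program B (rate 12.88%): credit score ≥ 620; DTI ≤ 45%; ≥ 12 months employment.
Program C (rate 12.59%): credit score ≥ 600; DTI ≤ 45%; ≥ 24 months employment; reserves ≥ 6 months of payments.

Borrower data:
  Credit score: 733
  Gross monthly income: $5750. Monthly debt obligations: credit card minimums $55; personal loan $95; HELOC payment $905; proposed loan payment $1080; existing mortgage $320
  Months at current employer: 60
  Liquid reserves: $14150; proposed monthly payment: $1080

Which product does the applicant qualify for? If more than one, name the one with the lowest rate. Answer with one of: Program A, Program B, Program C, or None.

Program C

Total debts = (55 + 95 + 905 + 1,080 + 320) = 2,455; DTI = 2,455/5,750 = 42.7%.
Reserves = 14,150/1,080 = 13.1 months.
Program A: score 733 ≥ 660; DTI 42.7% > 36%; employment 60 ≥ 24 mo; reserves 13.1 ≥ 4 mo → does not qualify.
Program B: score 733 ≥ 620; DTI 42.7% ≤ 45%; employment 60 ≥ 12 mo → qualifies.
Program C: score 733 ≥ 600; DTI 42.7% ≤ 45%; employment 60 ≥ 24 mo; reserves 13.1 ≥ 6 mo → qualifies.
Qualifying: Program B, Program C. Lowest rate is 12.59% → Program C.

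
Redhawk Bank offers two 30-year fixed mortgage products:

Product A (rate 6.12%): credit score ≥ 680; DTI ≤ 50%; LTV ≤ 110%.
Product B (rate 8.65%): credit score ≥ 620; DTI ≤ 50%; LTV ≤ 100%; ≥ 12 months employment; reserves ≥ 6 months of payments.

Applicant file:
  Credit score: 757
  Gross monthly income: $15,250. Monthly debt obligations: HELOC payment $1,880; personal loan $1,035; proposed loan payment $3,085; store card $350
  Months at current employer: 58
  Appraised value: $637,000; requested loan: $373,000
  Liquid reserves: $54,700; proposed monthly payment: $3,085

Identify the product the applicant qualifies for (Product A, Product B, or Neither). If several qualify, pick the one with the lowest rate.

Product A

Total debts = (1,880 + 1,035 + 3,085 + 350) = 6,350; DTI = 6,350/15,250 = 41.6%.
LTV = 373,000/637,000 = 58.6%.
Reserves = 54,700/3,085 = 17.7 months.
Product A: score 757 ≥ 680; DTI 41.6% ≤ 50%; LTV 58.6% ≤ 110% → qualifies.
Product B: score 757 ≥ 620; DTI 41.6% ≤ 50%; LTV 58.6% ≤ 100%; employment 58 ≥ 12 mo; reserves 17.7 ≥ 6 mo → qualifies.
Qualifying: Product A, Product B. Lowest rate is 6.12% → Product A.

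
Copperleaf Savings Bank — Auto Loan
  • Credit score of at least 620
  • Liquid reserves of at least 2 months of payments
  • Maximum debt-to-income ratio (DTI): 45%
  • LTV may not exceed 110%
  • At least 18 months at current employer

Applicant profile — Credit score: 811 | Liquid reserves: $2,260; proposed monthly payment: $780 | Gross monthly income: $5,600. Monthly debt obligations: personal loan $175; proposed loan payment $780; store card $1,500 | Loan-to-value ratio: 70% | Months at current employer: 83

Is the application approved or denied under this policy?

Approved

Credit score 811 ≥ 620 (meets)
Reserves = 2,260/780 = 2.9 months ≥ 2
Total monthly debts = (175 + 780 + 1,500) = 2,455. Debt-to-income = 2,455/5,600 = 43.8% — meets 45% limit
LTV 70% — within 110%
Employment 83 ≥ 18 months
All criteria satisfied.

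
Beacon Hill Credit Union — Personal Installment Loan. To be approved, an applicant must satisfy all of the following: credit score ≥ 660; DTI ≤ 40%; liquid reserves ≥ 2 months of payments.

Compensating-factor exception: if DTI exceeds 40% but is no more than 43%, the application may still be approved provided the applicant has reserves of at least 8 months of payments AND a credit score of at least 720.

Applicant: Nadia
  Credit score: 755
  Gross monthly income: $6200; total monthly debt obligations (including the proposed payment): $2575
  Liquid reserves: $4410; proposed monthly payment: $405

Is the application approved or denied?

Credit score 755 ≥ 660 (meets base)
DTI = 2,575/6,200 = 41.5% > 40% — standard DTI limit exceeded.
Reserves: 4,410 ÷ 405 = 10.9 months (meets 2-month minimum)
41.5% falls in the override range (40%–43%), so the compensating-factor test applies.
Reserves 10.9 ≥ 8 months; credit score 755 ≥ 720.
Both compensating conditions met → exception applies.

Approved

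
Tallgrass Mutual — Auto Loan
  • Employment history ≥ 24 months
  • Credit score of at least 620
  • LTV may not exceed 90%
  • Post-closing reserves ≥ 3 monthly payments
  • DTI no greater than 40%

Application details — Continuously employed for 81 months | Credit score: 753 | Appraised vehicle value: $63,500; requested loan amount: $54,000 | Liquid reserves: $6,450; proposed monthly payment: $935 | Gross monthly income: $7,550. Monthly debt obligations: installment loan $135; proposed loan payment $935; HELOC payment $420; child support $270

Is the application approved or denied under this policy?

Employment 81 ≥ 24 months
Credit score 753 ≥ 620 (meets)
Loan-to-value = 54,000/63,500 = 85% — pass (90% max)
Liquid reserves cover 6,450/935 = 6.9 months — ≥ 3 required
Total monthly debts = (135 + 935 + 420 + 270) = 1,760. DTI: 1,760 ÷ 7,550 = 23.3%, within the 40% cap
All criteria satisfied.

Approved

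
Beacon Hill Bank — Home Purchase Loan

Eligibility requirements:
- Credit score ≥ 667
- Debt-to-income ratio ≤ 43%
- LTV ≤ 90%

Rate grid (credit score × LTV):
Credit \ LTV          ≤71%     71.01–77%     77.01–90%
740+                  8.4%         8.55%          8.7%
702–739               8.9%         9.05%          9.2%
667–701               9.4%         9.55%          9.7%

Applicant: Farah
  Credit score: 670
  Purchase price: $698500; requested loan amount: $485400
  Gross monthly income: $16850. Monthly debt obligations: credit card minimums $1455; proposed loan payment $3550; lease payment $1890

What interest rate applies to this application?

9.4%

Credit score 670 ≥ 667; Total monthly debts = (1,455 + 3,550 + 1,890) = 6,895. DTI: 6,895 ÷ 16,850 = 40.9%, within the 43% cap
Loan-to-value = 485,400/698,500 = 69.5% — pass (90% max)
Credit 670 → row 667–701; LTV 69.5% → column ≤71%. Grid cell → 9.4%.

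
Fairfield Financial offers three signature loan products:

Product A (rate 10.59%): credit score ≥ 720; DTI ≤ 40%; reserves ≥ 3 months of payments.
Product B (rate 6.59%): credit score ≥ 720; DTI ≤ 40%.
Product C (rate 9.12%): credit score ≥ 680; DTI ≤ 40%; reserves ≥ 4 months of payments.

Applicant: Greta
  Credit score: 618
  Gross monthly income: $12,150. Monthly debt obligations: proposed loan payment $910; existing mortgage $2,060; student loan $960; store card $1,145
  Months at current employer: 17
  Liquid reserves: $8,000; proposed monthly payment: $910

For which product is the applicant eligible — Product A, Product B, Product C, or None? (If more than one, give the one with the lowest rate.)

Total debts = (910 + 2,060 + 960 + 1,145) = 5,075; DTI = 5,075/12,150 = 41.8%.
Reserves = 8,000/910 = 8.8 months.
Product A: score 618 < 720; DTI 41.8% > 40%; reserves 8.8 ≥ 3 mo → does not qualify.
Product B: score 618 < 720; DTI 41.8% > 40% → does not qualify.
Product C: score 618 < 680; DTI 41.8% > 40%; reserves 8.8 ≥ 4 mo → does not qualify.

None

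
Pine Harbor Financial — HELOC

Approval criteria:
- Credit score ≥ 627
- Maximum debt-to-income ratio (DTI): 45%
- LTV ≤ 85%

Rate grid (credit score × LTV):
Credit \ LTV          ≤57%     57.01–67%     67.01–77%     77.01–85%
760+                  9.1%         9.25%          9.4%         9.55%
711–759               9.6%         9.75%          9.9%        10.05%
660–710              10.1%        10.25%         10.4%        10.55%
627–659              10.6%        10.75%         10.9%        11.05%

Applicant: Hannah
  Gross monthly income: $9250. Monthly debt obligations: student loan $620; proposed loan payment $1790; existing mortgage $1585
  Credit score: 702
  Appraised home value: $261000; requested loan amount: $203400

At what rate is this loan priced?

Credit score 702 ≥ 627; Total monthly debts = (620 + 1,790 + 1,585) = 3,995. DTI: 3,995 ÷ 9,250 = 43.2%, within the 45% cap
LTV: 203,400 ÷ 261,000 = 77.9%, within 85% cap
Row: 702 falls in 660–710. Column: 77.9% falls in 77.01–85%. Rate = 10.55%.

10.55%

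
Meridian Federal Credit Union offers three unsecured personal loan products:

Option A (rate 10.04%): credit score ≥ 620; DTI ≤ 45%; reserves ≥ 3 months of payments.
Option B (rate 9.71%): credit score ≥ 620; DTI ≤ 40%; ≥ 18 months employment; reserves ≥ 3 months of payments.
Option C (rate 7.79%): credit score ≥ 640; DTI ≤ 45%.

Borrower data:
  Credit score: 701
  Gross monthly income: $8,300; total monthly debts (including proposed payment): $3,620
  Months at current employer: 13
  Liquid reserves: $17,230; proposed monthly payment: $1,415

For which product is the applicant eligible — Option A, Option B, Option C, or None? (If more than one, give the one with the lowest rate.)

DTI = 3,620/8,300 = 43.6%.
Reserves = 17,230/1,415 = 12.2 months.
Option A: score 701 ≥ 620; DTI 43.6% ≤ 45%; reserves 12.2 ≥ 3 mo → qualifies.
Option B: score 701 ≥ 620; DTI 43.6% > 40%; employment 13 < 18 mo; reserves 12.2 ≥ 3 mo → does not qualify.
Option C: score 701 ≥ 640; DTI 43.6% ≤ 45% → qualifies.
Qualifying: Option A, Option C. Lowest rate is 7.79% → Option C.

Option C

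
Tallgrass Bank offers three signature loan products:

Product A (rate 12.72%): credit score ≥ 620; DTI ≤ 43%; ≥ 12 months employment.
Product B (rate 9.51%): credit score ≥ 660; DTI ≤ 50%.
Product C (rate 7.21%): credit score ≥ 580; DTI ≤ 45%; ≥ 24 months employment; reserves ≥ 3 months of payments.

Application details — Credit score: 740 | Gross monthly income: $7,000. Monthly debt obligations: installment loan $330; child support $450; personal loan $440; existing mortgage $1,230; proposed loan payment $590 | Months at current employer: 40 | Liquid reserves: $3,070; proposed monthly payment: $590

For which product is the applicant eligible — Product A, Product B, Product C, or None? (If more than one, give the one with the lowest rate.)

Total debts = (330 + 450 + 440 + 1,230 + 590) = 3,040; DTI = 3,040/7,000 = 43.4%.
Reserves = 3,070/590 = 5.2 months.
Product A: score 740 ≥ 620; DTI 43.4% > 43%; employment 40 ≥ 12 mo → does not qualify.
Product B: score 740 ≥ 660; DTI 43.4% ≤ 50% → qualifies.
Product C: score 740 ≥ 580; DTI 43.4% ≤ 45%; employment 40 ≥ 24 mo; reserves 5.2 ≥ 3 mo → qualifies.
Qualifying: Product B, Product C. Lowest rate is 7.21% → Product C.

Product C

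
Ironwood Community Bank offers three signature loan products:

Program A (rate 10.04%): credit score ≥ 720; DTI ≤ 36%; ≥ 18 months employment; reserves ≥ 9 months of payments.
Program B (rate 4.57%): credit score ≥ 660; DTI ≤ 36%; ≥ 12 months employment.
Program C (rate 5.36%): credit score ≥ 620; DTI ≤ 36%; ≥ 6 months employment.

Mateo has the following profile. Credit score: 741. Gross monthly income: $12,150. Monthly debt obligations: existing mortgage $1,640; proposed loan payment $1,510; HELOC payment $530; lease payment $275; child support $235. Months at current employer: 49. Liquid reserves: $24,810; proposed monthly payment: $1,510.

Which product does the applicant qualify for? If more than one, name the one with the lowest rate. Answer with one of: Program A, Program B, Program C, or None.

Total debts = (1,640 + 1,510 + 530 + 275 + 235) = 4,190; DTI = 4,190/12,150 = 34.5%.
Reserves = 24,810/1,510 = 16.4 months.
Program A: score 741 ≥ 720; DTI 34.5% ≤ 36%; employment 49 ≥ 18 mo; reserves 16.4 ≥ 9 mo → qualifies.
Program B: score 741 ≥ 660; DTI 34.5% ≤ 36%; employment 49 ≥ 12 mo → qualifies.
Program C: score 741 ≥ 620; DTI 34.5% ≤ 36%; employment 49 ≥ 6 mo → qualifies.
Qualifying: Program A, Program B, Program C. Lowest rate is 4.57% → Program B.

Program B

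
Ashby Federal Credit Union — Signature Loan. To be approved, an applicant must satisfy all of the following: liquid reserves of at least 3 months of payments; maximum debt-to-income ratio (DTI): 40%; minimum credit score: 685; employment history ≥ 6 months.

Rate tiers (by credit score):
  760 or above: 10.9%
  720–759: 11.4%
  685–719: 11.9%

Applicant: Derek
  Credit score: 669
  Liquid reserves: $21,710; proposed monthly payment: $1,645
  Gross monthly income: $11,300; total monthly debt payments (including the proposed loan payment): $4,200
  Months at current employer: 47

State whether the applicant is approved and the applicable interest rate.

Denied

Credit score 669 < 685 (below minimum)
Reserves = 21,710/1,645 = 13.2 months ≥ 3
DTI = 4,200/11,300 = 37.2% ≤ 40%
Employment 47 ≥ 6 months
Not all requirements met → denied.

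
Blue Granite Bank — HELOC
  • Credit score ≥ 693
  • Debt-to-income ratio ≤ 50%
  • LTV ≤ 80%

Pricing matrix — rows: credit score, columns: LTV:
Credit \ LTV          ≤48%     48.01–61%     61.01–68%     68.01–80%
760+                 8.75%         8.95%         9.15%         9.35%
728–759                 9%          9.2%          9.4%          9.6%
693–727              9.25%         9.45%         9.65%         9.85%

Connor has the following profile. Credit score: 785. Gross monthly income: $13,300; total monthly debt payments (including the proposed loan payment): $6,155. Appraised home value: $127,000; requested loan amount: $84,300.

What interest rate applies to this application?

9.15%

Credit score 785 ≥ 693; Debt-to-income = 6,155/13,300 = 46.3% — meets 50% limit
Loan-to-value = 84,300/127,000 = 66.4% — pass (80% max)
Row: 785 falls in 760+. Column: 66.4% falls in 61.01–68%. Rate = 9.15%.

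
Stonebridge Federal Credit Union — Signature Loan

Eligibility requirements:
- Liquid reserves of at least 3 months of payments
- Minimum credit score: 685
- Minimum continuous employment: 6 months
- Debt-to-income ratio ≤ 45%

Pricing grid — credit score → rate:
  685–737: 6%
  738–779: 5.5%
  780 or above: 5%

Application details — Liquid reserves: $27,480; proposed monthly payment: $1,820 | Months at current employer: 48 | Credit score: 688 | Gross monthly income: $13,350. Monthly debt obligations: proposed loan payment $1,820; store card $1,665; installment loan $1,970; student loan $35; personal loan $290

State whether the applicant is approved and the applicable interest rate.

Approved at 6%

Credit score 688 ≥ 685 (meets minimum)
Employment 48 ≥ 6 months
Reserves = 27,480/1,820 = 15.1 months ≥ 3
Total monthly debts = (1,820 + 1,665 + 1,970 + 35 + 290) = 5,780. DTI = 5,780/13,350 = 43.3% ≤ 45%
All requirements met. Score 688 falls in the 685–737 tier → 6%.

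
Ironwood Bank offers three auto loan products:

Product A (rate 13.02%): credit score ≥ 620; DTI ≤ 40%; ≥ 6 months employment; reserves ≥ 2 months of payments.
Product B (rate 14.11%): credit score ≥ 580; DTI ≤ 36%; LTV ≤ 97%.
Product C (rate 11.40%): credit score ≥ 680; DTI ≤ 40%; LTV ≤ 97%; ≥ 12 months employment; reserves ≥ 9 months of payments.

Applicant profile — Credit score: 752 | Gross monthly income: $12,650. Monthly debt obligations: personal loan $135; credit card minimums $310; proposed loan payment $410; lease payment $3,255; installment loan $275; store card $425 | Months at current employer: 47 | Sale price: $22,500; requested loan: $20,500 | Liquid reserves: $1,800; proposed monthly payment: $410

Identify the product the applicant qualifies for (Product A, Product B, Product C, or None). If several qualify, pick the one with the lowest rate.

Product A

Total debts = (135 + 310 + 410 + 3,255 + 275 + 425) = 4,810; DTI = 4,810/12,650 = 38%.
LTV = 20,500/22,500 = 91.1%.
Reserves = 1,800/410 = 4.4 months.
Product A: score 752 ≥ 620; DTI 38% ≤ 40%; employment 47 ≥ 6 mo; reserves 4.4 ≥ 2 mo → qualifies.
Product B: score 752 ≥ 580; DTI 38% > 36%; LTV 91.1% ≤ 97% → does not qualify.
Product C: score 752 ≥ 680; DTI 38% ≤ 40%; LTV 91.1% ≤ 97%; employment 47 ≥ 12 mo; reserves 4.4 < 9 mo → does not qualify.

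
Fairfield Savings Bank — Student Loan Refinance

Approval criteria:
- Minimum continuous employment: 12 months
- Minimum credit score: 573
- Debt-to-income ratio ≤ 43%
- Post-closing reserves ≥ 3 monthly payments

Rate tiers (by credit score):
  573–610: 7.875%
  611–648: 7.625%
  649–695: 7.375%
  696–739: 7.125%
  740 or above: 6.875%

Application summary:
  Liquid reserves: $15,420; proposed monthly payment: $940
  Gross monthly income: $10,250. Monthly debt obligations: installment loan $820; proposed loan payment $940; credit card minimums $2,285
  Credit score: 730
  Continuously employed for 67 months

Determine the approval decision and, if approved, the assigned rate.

Credit score 730 ≥ 573 (meets minimum)
Liquid reserves cover 15,420/940 = 16.4 months — ≥ 3 required
Employment 67 ≥ 12 months
Total monthly debts = (820 + 940 + 2,285) = 4,045. Debt-to-income = 4,045/10,250 = 39.5% — meets 43% limit
All requirements met. Score 730 falls in the 696–739 tier → 7.125%.

Approved at 7.125%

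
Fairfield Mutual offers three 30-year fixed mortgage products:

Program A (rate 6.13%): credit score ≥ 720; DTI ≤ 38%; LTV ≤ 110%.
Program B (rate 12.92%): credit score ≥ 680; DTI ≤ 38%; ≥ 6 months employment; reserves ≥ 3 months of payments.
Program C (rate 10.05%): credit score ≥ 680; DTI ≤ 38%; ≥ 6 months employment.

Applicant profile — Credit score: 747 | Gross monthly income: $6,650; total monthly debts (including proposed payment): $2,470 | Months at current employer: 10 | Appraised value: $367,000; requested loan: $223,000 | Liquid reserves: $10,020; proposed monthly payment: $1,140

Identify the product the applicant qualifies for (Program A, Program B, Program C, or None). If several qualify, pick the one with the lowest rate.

DTI = 2,470/6,650 = 37.1%.
LTV = 223,000/367,000 = 60.8%.
Reserves = 10,020/1,140 = 8.8 months.
Program A: score 747 ≥ 720; DTI 37.1% ≤ 38%; LTV 60.8% ≤ 110% → qualifies.
Program B: score 747 ≥ 680; DTI 37.1% ≤ 38%; employment 10 ≥ 6 mo; reserves 8.8 ≥ 3 mo → qualifies.
Program C: score 747 ≥ 680; DTI 37.1% ≤ 38%; employment 10 ≥ 6 mo → qualifies.
Qualifying: Program A, Program B, Program C. Lowest rate is 6.13% → Program A.

Program A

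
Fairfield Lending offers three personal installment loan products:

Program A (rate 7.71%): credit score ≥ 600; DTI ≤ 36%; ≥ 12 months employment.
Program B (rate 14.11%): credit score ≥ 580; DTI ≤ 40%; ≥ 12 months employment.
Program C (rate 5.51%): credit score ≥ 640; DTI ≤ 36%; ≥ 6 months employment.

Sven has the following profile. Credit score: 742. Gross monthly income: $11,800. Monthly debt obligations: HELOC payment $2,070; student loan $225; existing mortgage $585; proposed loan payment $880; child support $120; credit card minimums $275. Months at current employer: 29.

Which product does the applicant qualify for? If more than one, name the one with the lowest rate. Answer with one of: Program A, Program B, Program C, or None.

Total debts = (2,070 + 225 + 585 + 880 + 120 + 275) = 4,155; DTI = 4,155/11,800 = 35.2%.
Program A: score 742 ≥ 600; DTI 35.2% ≤ 36%; employment 29 ≥ 12 mo → qualifies.
Program B: score 742 ≥ 580; DTI 35.2% ≤ 40%; employment 29 ≥ 12 mo → qualifies.
Program C: score 742 ≥ 640; DTI 35.2% ≤ 36%; employment 29 ≥ 6 mo → qualifies.
Qualifying: Program A, Program B, Program C. Lowest rate is 5.51% → Program C.

Program C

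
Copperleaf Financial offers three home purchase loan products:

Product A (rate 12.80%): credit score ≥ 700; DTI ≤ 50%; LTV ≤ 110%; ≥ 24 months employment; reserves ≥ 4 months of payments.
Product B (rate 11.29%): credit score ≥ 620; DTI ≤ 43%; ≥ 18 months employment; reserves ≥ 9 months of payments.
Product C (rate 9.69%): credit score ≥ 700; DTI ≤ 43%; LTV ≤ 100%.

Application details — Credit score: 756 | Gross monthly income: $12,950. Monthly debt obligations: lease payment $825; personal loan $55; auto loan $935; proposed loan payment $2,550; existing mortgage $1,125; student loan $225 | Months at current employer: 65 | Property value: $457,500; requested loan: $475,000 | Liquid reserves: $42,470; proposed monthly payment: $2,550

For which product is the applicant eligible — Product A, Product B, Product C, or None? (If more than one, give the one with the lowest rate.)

Product A

Total debts = (825 + 55 + 935 + 2,550 + 1,125 + 225) = 5,715; DTI = 5,715/12,950 = 44.1%.
LTV = 475,000/457,500 = 103.8%.
Reserves = 42,470/2,550 = 16.7 months.
Product A: score 756 ≥ 700; DTI 44.1% ≤ 50%; LTV 103.8% ≤ 110%; employment 65 ≥ 24 mo; reserves 16.7 ≥ 4 mo → qualifies.
Product B: score 756 ≥ 620; DTI 44.1% > 43%; employment 65 ≥ 18 mo; reserves 16.7 ≥ 9 mo → does not qualify.
Product C: score 756 ≥ 700; DTI 44.1% > 43%; LTV 103.8% > 100% → does not qualify.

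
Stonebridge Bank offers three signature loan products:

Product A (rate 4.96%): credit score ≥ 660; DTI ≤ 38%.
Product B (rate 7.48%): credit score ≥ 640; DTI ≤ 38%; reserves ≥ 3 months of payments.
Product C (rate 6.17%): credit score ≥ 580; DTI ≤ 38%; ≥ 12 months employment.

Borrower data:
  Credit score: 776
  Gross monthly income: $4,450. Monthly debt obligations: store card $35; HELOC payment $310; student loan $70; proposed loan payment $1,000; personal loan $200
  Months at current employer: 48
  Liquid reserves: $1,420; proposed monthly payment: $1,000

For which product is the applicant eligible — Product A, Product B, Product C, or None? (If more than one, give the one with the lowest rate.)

Product A

Total debts = (35 + 310 + 70 + 1,000 + 200) = 1,615; DTI = 1,615/4,450 = 36.3%.
Reserves = 1,420/1,000 = 1.4 months.
Product A: score 776 ≥ 660; DTI 36.3% ≤ 38% → qualifies.
Product B: score 776 ≥ 640; DTI 36.3% ≤ 38%; reserves 1.4 < 3 mo → does not qualify.
Product C: score 776 ≥ 580; DTI 36.3% ≤ 38%; employment 48 ≥ 12 mo → qualifies.
Qualifying: Product A, Product C. Lowest rate is 4.96% → Product A.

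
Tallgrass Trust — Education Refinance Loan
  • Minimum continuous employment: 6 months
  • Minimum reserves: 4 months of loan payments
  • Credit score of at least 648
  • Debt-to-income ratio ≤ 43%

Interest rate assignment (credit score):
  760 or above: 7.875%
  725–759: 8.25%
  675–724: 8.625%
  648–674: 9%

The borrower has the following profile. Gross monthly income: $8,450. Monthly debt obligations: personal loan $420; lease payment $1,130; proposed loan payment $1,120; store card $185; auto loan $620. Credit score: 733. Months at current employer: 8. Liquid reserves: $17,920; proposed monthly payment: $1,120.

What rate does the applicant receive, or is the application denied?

Credit score 733 ≥ 648 (meets minimum)
Liquid reserves cover 17,920/1,120 = 16.0 months — ≥ 4 required
Total monthly debts = (420 + 1,130 + 1,120 + 185 + 620) = 3,475. Debt-to-income = 3,475/8,450 = 41.1% — meets 43% limit
Employment 8 ≥ 6 months
All requirements met. Score 733 falls in the 725–759 tier → 8.25%.

Approved at 8.25%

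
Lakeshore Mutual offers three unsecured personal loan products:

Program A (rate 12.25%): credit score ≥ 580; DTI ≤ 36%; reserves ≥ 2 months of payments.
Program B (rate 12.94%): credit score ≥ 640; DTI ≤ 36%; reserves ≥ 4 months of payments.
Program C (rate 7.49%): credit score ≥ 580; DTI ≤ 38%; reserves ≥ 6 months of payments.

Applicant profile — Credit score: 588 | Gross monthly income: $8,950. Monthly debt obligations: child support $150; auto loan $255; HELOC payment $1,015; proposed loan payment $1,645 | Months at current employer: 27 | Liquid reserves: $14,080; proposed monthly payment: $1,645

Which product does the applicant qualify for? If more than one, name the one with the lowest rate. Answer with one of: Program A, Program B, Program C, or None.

Program C

Total debts = (150 + 255 + 1,015 + 1,645) = 3,065; DTI = 3,065/8,950 = 34.2%.
Reserves = 14,080/1,645 = 8.6 months.
Program A: score 588 ≥ 580; DTI 34.2% ≤ 36%; reserves 8.6 ≥ 2 mo → qualifies.
Program B: score 588 < 640; DTI 34.2% ≤ 36%; reserves 8.6 ≥ 4 mo → does not qualify.
Program C: score 588 ≥ 580; DTI 34.2% ≤ 38%; reserves 8.6 ≥ 6 mo → qualifies.
Qualifying: Program A, Program C. Lowest rate is 7.49% → Program C.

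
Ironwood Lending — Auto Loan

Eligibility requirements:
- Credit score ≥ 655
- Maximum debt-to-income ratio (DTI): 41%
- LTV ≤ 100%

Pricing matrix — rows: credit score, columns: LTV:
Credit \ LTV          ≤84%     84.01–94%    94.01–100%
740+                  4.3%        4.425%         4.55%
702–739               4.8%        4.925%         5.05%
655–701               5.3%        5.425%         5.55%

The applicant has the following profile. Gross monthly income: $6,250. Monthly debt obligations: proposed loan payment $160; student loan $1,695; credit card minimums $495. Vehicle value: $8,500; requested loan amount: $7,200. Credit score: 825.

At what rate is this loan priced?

4.425%

Credit score 825 ≥ 655; Total monthly debts = (160 + 1,695 + 495) = 2,350. DTI = 2,350/6,250 = 37.6% ≤ 41%
LTV = 7,200/8,500 = 84.7% ≤ 100%
Row: 825 falls in 740+. Column: 84.7% falls in 84.01–94%. Rate = 4.425%.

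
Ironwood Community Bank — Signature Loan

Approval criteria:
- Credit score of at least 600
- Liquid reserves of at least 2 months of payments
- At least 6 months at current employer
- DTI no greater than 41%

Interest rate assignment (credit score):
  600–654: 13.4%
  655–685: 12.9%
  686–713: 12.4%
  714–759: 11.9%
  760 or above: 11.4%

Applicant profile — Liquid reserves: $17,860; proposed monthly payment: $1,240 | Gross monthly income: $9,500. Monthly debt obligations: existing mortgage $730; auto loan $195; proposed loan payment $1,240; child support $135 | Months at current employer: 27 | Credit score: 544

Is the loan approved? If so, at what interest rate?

Denied

Credit score 544 < 600 (below minimum)
Reserves: 17,860 ÷ 1,240 = 14.4 months (meets 2-month minimum)
Employment 27 ≥ 6 months
Total monthly debts = (730 + 195 + 1,240 + 135) = 2,300. DTI: 2,300 ÷ 9,500 = 24.2%, within the 41% cap
Not all requirements met → denied.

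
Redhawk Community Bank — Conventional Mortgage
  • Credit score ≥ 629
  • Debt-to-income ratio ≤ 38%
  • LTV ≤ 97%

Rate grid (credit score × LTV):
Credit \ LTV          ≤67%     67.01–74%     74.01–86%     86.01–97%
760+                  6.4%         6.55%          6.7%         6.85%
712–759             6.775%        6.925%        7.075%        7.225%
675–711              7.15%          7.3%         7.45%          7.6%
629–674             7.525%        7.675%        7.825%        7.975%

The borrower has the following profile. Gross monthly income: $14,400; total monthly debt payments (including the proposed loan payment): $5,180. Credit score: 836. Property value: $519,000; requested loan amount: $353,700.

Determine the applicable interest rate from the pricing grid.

6.55%

Credit score 836 ≥ 629; DTI: 5,180 ÷ 14,400 = 36%, within the 38% cap
Loan-to-value = 353,700/519,000 = 68.2% — pass (97% max)
Credit 836 → row 760+; LTV 68.2% → column 67.01–74%. Grid cell → 6.55%.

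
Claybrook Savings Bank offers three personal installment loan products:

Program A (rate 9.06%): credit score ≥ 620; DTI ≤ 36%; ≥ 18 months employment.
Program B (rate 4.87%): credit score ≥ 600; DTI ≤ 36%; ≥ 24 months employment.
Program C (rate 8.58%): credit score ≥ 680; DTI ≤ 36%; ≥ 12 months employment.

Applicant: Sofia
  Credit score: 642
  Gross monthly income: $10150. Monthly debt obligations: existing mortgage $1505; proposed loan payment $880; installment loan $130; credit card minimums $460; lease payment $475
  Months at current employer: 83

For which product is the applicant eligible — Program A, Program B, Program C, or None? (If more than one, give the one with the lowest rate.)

Total debts = (1,505 + 880 + 130 + 460 + 475) = 3,450; DTI = 3,450/10,150 = 34%.
Program A: score 642 ≥ 620; DTI 34% ≤ 36%; employment 83 ≥ 18 mo → qualifies.
Program B: score 642 ≥ 600; DTI 34% ≤ 36%; employment 83 ≥ 24 mo → qualifies.
Program C: score 642 < 680; DTI 34% ≤ 36%; employment 83 ≥ 12 mo → does not qualify.
Qualifying: Program A, Program B. Lowest rate is 4.87% → Program B.

Program B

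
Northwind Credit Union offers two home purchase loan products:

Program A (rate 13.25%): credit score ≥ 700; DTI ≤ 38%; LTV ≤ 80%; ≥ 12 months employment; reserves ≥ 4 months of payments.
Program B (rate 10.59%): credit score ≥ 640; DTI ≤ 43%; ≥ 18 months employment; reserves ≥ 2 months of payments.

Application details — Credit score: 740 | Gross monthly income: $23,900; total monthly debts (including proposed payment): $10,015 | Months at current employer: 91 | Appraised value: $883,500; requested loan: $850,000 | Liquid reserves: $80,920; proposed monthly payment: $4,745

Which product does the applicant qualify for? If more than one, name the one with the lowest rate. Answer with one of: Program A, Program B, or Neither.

DTI = 10,015/23,900 = 41.9%.
LTV = 850,000/883,500 = 96.2%.
Reserves = 80,920/4,745 = 17.1 months.
Program A: score 740 ≥ 700; DTI 41.9% > 38%; LTV 96.2% > 80%; employment 91 ≥ 12 mo; reserves 17.1 ≥ 4 mo → does not qualify.
Program B: score 740 ≥ 640; DTI 41.9% ≤ 43%; employment 91 ≥ 18 mo; reserves 17.1 ≥ 2 mo → qualifies.

Program B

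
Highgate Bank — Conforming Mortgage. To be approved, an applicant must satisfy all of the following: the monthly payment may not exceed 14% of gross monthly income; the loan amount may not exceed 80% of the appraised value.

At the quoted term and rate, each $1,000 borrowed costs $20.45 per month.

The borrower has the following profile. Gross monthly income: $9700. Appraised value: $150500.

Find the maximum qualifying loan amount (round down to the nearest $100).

$66,400

Payment cap: 14% × $9,700 = $1,358/month.
At $20.45 per $1,000, that supports 1,358/20.45 × 1,000 ≈ $66,405 → $66,400.
LTV cap: 80% × $150,500 = $120,400 → $120,400.
Binding constraint: payment-to-income.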